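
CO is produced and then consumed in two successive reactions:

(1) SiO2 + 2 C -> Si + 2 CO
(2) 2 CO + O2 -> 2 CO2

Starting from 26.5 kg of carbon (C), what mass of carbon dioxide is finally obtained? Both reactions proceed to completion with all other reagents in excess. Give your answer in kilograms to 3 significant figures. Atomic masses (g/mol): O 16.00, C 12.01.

M(C) = 12.01 g/mol.
M(CO2) = 12.01 + 2(16.00) = 44.01 g/mol.
26.5 kg = 26500 g.
n(C) = 26500 / 12.01 = 2206 mol.
Step 1 gives a 2:2 ratio of C to CO, so n(CO) = 2206 mol.
In step 2 the CO:CO2 ratio is 2:2, so n(CO2) = 2206 mol.
Mass of CO2 = 2206 × 44.01 = 97110 g = 97.1 kg.

97.1 kg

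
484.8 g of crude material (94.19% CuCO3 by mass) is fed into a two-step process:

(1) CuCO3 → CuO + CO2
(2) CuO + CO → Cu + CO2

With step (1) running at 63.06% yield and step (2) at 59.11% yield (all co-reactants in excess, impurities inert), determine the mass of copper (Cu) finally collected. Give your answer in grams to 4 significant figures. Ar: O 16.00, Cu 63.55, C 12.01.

87.54 g

Pure CuCO3 = 484.8 × 0.9419 = 456.63 g.
M(CuCO3) = 63.55 + 12.01 + 3(16.00) = 123.56 g/mol.
M(Cu) = 63.55 g/mol.
n(CuCO3) = 456.63 / 123.56 = 3.6956 mol.
Step 1 (CuCO3:CuO = 1:1): theoretical n(CuO) = 3.6956 mol; at 63.06% yield, n(CuO) = 2.3305 mol.
Step 2 (CuO:Cu = 1:1): theoretical n(Cu) = 2.3305 mol, so theoretical mass = 2.3305 × 63.55 = 148.10 g.
At 59.11% yield, actual mass of Cu = 148.10 × 0.5911 = 87.543 g.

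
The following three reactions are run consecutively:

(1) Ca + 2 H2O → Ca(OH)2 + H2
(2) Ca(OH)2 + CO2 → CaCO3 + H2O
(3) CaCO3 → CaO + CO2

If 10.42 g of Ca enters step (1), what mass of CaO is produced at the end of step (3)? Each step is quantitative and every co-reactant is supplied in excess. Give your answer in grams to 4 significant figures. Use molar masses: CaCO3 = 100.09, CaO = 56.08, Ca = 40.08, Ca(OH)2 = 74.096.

14.58 g

n(Ca) = 10.42 / 40.08 = 0.25998 mol.
Reaction (1): Ca→Ca(OH)2 ratio 1:1 ⇒ n(Ca(OH)2) = 0.25998 mol.
Reaction (2): Ca(OH)2→CaCO3 ratio 1:1 ⇒ n(CaCO3) = 0.25998 mol.
Reaction (3): CaCO3→CaO ratio 1:1 ⇒ n(CaO) = 0.25998 mol.
Mass of CaO = 0.25998 × 56.08 = 14.580 g.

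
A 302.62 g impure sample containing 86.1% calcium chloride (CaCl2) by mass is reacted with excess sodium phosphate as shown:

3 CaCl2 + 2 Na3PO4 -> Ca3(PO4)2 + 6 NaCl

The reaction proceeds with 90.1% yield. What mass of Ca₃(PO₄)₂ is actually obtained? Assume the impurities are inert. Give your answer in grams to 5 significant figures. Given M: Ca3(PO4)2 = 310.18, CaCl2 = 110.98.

218.71 g

Pure CaCl2 available = 302.62 g × 0.861 = 260.556 g.
n(CaCl2) = 260.556 g / 110.98 g/mol = 2.34777 mol.
From the equation the CaCl2:Ca3(PO4)2 mole ratio is 3:1, so n(Ca3(PO4)2) = 2.34777 × 1/3 = 0.782591 mol.
Mass of Ca3(PO4)2 = 0.782591 mol × 310.18 g/mol = 242.744 g.
Actual mass collected = 242.744 g × 0.901 = 218.712 g.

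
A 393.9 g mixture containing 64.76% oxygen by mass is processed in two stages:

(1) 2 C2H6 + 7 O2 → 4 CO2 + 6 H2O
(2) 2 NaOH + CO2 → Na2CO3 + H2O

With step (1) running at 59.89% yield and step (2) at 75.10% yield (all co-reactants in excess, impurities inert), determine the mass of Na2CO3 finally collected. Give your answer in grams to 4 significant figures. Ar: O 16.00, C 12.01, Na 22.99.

217.2 g

Pure O2 = 393.9 × 0.6476 = 255.09 g.
M(O2) = 2(16.00) = 32.00 g/mol.
M(Na2CO3) = 2(22.99) + 12.01 + 3(16.00) = 105.99 g/mol.
n(O2) = 255.09 / 32.00 = 7.9716 mol.
Step 1 (O2:CO2 = 7:4): theoretical n(CO2) = 4.5552 mol; at 59.89% yield, n(CO2) = 2.7281 mol.
Step 2 (CO2:Na2CO3 = 1:1): theoretical n(Na2CO3) = 2.7281 mol, so theoretical mass = 2.7281 × 105.99 = 289.15 g.
At 75.10% yield, actual mass of Na2CO3 = 289.15 × 0.7510 = 217.15 g.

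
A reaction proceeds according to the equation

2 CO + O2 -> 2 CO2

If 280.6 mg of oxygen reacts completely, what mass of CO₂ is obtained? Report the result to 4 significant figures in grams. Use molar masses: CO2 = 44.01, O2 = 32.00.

Convert: 280.6 mg = 0.28060 g.
n(O2) = 0.28060 g / 32.00 g/mol = 0.0087688 mol.
From the equation the O2:CO2 mole ratio is 1:2, so n(CO2) = 0.0087688 × 2/1 = 0.017538 mol.
Mass of CO2 = 0.017538 mol × 44.01 g/mol = 0.77183 g.

0.7718 g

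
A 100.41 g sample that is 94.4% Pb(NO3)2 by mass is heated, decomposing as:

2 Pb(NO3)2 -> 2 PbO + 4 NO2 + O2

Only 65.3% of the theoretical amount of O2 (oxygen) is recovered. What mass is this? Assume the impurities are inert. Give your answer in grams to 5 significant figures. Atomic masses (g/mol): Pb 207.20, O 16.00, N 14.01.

2.9900 g

Pure Pb(NO3)2 available = 100.41 g × 0.944 = 94.7870 g.
M(Pb(NO3)2) = 207.20 + 2(14.01) + 6(16.00) = 331.22 g/mol.
M(O2) = 2(16.00) = 32.00 g/mol.
n(Pb(NO3)2) = 94.7870 g / 331.22 g/mol = 0.286175 mol.
From the equation the Pb(NO3)2:O2 mole ratio is 2:1, so n(O2) = 0.286175 × 1/2 = 0.143088 mol.
Mass of O2 = 0.143088 mol × 32.00 g/mol = 4.57881 g.
Actual mass collected = 4.57881 g × 0.653 = 2.98996 g.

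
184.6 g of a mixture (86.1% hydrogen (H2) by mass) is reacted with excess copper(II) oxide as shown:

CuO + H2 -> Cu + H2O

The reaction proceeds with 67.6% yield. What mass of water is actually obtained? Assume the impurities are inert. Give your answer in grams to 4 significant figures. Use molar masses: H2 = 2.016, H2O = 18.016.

960.2 g

Pure H2 available = 184.6 g × 0.861 = 158.94 g.
n(H2) = 158.94 g / 2.016 g/mol = 78.840 mol.
From the equation the H2:H2O mole ratio is 1:1, so n(H2O) = 78.840 × 1/1 = 78.840 mol.
Mass of H2O = 78.840 mol × 18.016 g/mol = 1420.4 g.
Actual mass collected = 1420.4 g × 0.676 = 960.17 g.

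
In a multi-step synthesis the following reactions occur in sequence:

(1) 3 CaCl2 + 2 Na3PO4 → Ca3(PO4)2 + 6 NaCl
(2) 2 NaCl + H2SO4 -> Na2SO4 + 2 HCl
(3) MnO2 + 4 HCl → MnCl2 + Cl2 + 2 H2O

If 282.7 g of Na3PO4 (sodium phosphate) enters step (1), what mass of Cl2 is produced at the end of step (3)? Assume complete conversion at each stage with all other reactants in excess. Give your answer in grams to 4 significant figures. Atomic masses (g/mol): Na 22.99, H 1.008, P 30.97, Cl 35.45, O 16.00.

91.70 g

M(Na3PO4) = 3(22.99) + 30.97 + 4(16.00) = 163.94 g/mol.
M(Cl2) = 2(35.45) = 70.90 g/mol.
n(Na3PO4) = 282.7 / 163.94 = 1.7244 mol.
Reaction (1): Na3PO4→NaCl ratio 2:6 ⇒ n(NaCl) = 5.1732 mol.
Reaction (2): NaCl→HCl ratio 2:2 ⇒ n(HCl) = 5.1732 mol.
Reaction (3): HCl→Cl2 ratio 4:1 ⇒ n(Cl2) = 1.2933 mol.
Mass of Cl2 = 1.2933 × 70.90 = 91.696 g.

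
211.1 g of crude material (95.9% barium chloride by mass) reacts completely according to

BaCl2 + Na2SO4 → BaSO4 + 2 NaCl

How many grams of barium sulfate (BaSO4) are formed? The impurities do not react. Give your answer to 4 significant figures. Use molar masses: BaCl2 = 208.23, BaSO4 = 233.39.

Mass of pure BaCl2 = 211.1 g × 0.959 = 202.44 g.
n(BaCl2) = 202.44 g / 208.23 g/mol = 0.97222 mol.
From the equation the BaCl2:BaSO4 mole ratio is 1:1, so n(BaSO4) = 0.97222 × 1/1 = 0.97222 mol.
Mass of BaSO4 = 0.97222 mol × 233.39 g/mol = 226.91 g.

226.9 g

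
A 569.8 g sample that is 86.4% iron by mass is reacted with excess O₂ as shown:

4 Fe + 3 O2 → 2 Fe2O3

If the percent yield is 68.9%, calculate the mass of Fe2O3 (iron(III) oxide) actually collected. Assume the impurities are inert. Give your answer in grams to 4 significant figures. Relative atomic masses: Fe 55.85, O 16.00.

Pure Fe available = 569.8 g × 0.864 = 492.31 g.
M(Fe) = 55.85 g/mol.
M(Fe2O3) = 2(55.85) + 3(16.00) = 159.70 g/mol.
n(Fe) = 492.31 g / 55.85 g/mol = 8.8148 mol.
From the equation the Fe:Fe2O3 mole ratio is 4:2, so n(Fe2O3) = 8.8148 × 2/4 = 4.4074 mol.
Mass of Fe2O3 = 4.4074 mol × 159.70 g/mol = 703.86 g.
Actual mass collected = 703.86 g × 0.689 = 484.96 g.

485.0 g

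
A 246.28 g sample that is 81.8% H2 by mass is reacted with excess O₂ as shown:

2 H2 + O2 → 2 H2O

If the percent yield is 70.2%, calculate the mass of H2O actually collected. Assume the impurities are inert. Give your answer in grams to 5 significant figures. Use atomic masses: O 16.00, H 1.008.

Pure H2 available = 246.28 g × 0.818 = 201.457 g.
M(H2) = 2(1.008) = 2.016 g/mol.
M(H2O) = 2(1.008) + 16.00 = 18.016 g/mol.
n(H2) = 201.457 g / 2.016 g/mol = 99.9291 mol.
From the equation the H2:H2O mole ratio is 2:2, so n(H2O) = 99.9291 × 2/2 = 99.9291 mol.
Mass of H2O = 99.9291 mol × 18.016 g/mol = 1800.32 g.
Actual mass collected = 1800.32 g × 0.702 = 1263.83 g.

1263.8 g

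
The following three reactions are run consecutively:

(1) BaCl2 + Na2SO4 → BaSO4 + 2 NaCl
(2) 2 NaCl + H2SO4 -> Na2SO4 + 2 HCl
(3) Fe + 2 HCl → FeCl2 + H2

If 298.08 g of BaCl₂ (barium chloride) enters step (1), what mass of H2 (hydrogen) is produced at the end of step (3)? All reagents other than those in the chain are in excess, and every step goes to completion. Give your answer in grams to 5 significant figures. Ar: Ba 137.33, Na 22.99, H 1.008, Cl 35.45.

M(BaCl2) = 137.33 + 2(35.45) = 208.23 g/mol.
M(H2) = 2(1.008) = 2.016 g/mol.
n(BaCl2) = 298.08 / 208.23 = 1.43149 mol.
Reaction (1): BaCl2→NaCl ratio 1:2 ⇒ n(NaCl) = 2.86299 mol.
Reaction (2): NaCl→HCl ratio 2:2 ⇒ n(HCl) = 2.86299 mol.
Reaction (3): HCl→H2 ratio 2:1 ⇒ n(H2) = 1.43149 mol.
Mass of H2 = 1.43149 × 2.016 = 2.88589 g.

2.8859 g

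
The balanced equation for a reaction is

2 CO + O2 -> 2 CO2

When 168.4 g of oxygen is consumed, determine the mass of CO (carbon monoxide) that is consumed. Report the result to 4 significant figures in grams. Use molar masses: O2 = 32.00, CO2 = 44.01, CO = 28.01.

294.8 g

n(O2) = 168.40 g / 32.00 g/mol = 5.2625 mol.
From the equation the O2:CO mole ratio is 1:2, so n(CO) = 5.2625 × 2/1 = 10.525 mol.
Mass of CO = 10.525 mol × 28.01 g/mol = 294.81 g.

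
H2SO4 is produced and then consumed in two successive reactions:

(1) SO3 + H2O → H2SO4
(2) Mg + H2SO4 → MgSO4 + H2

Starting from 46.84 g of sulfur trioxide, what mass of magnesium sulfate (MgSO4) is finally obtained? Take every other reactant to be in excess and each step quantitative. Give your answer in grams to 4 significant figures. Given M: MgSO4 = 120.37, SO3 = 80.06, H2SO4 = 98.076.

70.42 g

n(SO3) = 46.840 / 80.06 = 0.58506 mol.
Step 1 gives a 1:1 ratio of SO3 to H2SO4, so n(H2SO4) = 0.58506 mol.
In step 2 the H2SO4:MgSO4 ratio is 1:1, so n(MgSO4) = 0.58506 mol.
Mass of MgSO4 = 0.58506 × 120.37 = 70.424 g.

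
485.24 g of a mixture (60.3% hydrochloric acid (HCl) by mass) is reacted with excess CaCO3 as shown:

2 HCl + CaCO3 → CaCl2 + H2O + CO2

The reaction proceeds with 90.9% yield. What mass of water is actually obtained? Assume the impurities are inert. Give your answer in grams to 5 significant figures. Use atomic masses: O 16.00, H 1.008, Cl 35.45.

Pure HCl available = 485.24 g × 0.603 = 292.600 g.
M(HCl) = 1.008 + 35.45 = 36.458 g/mol.
M(H2O) = 2(1.008) + 16.00 = 18.016 g/mol.
n(HCl) = 292.600 g / 36.458 g/mol = 8.02567 mol.
From the equation the HCl:H2O mole ratio is 2:1, so n(H2O) = 8.02567 × 1/2 = 4.01283 mol.
Mass of H2O = 4.01283 mol × 18.016 g/mol = 72.2952 g.
Actual mass collected = 72.2952 g × 0.909 = 65.7163 g.

65.716 g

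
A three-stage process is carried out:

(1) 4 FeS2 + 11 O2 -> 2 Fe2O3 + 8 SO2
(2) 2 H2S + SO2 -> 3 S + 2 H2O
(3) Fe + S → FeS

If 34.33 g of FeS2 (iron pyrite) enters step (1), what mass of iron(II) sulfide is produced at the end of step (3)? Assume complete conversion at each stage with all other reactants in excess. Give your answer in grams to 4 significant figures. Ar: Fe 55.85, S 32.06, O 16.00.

150.9 g

M(FeS2) = 55.85 + 2(32.06) = 119.97 g/mol.
M(FeS) = 55.85 + 32.06 = 87.91 g/mol.
n(FeS2) = 34.33 / 119.97 = 0.28615 mol.
Reaction (1): FeS2→SO2 ratio 4:8 ⇒ n(SO2) = 0.57231 mol.
Reaction (2): SO2→S ratio 1:3 ⇒ n(S) = 1.7169 mol.
Reaction (3): S→FeS ratio 1:1 ⇒ n(FeS) = 1.7169 mol.
Mass of FeS = 1.7169 × 87.91 = 150.94 g.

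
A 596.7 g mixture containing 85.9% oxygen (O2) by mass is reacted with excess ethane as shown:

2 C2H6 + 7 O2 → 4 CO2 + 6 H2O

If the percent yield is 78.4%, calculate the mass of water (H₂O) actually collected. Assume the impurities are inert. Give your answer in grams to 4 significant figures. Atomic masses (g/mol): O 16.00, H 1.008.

193.9 g

Pure O2 available = 596.7 g × 0.859 = 512.57 g.
M(O2) = 2(16.00) = 32.00 g/mol.
M(H2O) = 2(1.008) + 16.00 = 18.016 g/mol.
n(O2) = 512.57 g / 32.00 g/mol = 16.018 mol.
From the equation the O2:H2O mole ratio is 7:6, so n(H2O) = 16.018 × 6/7 = 13.729 mol.
Mass of H2O = 13.729 mol × 18.016 g/mol = 247.35 g.
Actual mass collected = 247.35 g × 0.784 = 193.92 g.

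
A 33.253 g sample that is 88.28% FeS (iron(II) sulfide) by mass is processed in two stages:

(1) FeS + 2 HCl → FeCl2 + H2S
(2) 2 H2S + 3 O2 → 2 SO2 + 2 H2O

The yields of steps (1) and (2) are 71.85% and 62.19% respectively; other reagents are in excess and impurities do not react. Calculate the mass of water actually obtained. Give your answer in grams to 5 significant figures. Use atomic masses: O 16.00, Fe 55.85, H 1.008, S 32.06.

2.6882 g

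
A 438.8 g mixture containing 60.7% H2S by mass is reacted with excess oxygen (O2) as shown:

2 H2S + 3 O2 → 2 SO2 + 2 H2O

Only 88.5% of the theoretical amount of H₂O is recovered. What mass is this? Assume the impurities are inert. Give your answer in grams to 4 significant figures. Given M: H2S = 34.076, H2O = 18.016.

Pure H2S available = 438.8 g × 0.607 = 266.35 g.
n(H2S) = 266.35 g / 34.076 g/mol = 7.8164 mol.
From the equation the H2S:H2O mole ratio is 2:2, so n(H2O) = 7.8164 × 2/2 = 7.8164 mol.
Mass of H2O = 7.8164 mol × 18.016 g/mol = 140.82 g.
Actual mass collected = 140.82 g × 0.885 = 124.63 g.

124.6 g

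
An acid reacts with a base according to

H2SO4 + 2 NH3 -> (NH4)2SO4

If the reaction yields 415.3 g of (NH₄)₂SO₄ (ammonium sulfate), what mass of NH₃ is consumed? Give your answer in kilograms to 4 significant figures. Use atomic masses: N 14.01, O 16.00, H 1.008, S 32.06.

M((NH4)2SO4) = 2(14.01) + 8(1.008) + 32.06 + 4(16.00) = 132.144 g/mol.
M(NH3) = 14.01 + 3(1.008) = 17.034 g/mol.
n((NH4)2SO4) = 415.30 g / 132.144 g/mol = 3.1428 mol.
From the equation the (NH4)2SO4:NH3 mole ratio is 1:2, so n(NH3) = 3.1428 × 2/1 = 6.2856 mol.
Mass of NH3 = 6.2856 mol × 17.034 g/mol = 107.07 g.
Converting to kg: 107.07 g = 0.1071 kg.

0.1071 kg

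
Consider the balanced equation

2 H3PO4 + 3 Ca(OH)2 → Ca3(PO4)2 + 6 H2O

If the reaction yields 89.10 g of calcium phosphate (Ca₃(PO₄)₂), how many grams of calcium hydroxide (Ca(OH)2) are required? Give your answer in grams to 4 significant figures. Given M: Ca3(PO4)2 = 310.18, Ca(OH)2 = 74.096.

63.85 g

n(Ca3(PO4)2) = 89.100 g / 310.18 g/mol = 0.28725 mol.
From the equation the Ca3(PO4)2:Ca(OH)2 mole ratio is 1:3, so n(Ca(OH)2) = 0.28725 × 3/1 = 0.86176 mol.
Mass of Ca(OH)2 = 0.86176 mol × 74.096 g/mol = 63.853 g.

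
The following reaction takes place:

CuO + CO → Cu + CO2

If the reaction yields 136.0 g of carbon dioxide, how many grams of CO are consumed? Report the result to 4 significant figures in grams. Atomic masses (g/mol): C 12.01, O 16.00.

M(CO2) = 12.01 + 2(16.00) = 44.01 g/mol.
M(CO) = 12.01 + 16.00 = 28.01 g/mol.
n(CO2) = 136.00 g / 44.01 g/mol = 3.0902 mol.
From the equation the CO2:CO mole ratio is 1:1, so n(CO) = 3.0902 × 1/1 = 3.0902 mol.
Mass of CO = 3.0902 mol × 28.01 g/mol = 86.557 g.

86.56 g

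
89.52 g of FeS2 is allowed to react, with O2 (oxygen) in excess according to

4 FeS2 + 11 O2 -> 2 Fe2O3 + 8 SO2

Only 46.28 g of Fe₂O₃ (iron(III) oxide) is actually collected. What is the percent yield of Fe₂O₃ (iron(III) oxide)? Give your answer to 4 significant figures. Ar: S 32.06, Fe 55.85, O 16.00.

77.67 %

M(FeS2) = 55.85 + 2(32.06) = 119.97 g/mol.
M(Fe2O3) = 2(55.85) + 3(16.00) = 159.70 g/mol.
n(FeS2) = 89.520 g / 119.97 g/mol = 0.74619 mol.
From the equation the FeS2:Fe2O3 mole ratio is 4:2, so n(Fe2O3) = 0.74619 × 2/4 = 0.37309 mol.
Mass of Fe2O3 = 0.37309 mol × 159.70 g/mol = 59.583 g.
This is the theoretical yield. Percent yield = 46.28 g / 59.583 g × 100% = 77.673%.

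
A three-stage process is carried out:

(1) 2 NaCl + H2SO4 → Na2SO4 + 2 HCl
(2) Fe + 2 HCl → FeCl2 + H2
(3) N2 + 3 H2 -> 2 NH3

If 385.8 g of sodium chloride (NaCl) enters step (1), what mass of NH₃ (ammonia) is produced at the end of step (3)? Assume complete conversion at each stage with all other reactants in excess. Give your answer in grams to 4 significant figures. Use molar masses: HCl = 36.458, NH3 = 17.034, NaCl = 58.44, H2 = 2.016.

n(NaCl) = 385.8 / 58.44 = 6.6016 mol.
Reaction (1): NaCl→HCl ratio 2:2 ⇒ n(HCl) = 6.6016 mol.
Reaction (2): HCl→H2 ratio 2:1 ⇒ n(H2) = 3.3008 mol.
Reaction (3): H2→NH3 ratio 3:2 ⇒ n(NH3) = 2.2005 mol.
Mass of NH3 = 2.2005 × 17.034 = 37.484 g.

37.48 g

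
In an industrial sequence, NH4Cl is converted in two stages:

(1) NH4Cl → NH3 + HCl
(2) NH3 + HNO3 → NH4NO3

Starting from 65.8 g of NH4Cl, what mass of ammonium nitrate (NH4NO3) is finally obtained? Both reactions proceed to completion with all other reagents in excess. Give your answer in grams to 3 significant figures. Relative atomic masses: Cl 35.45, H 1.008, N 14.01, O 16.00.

M(NH4Cl) = 14.01 + 4(1.008) + 35.45 = 53.492 g/mol.
M(NH4NO3) = 2(14.01) + 4(1.008) + 3(16.00) = 80.052 g/mol.
n(NH4Cl) = 65.80 / 53.492 = 1.230 mol.
Step 1 gives a 1:1 ratio of NH4Cl to NH3, so n(NH3) = 1.230 mol.
In step 2 the NH3:NH4NO3 ratio is 1:1, so n(NH4NO3) = 1.230 mol.
Mass of NH4NO3 = 1.230 × 80.052 = 98.47 g.

98.5 g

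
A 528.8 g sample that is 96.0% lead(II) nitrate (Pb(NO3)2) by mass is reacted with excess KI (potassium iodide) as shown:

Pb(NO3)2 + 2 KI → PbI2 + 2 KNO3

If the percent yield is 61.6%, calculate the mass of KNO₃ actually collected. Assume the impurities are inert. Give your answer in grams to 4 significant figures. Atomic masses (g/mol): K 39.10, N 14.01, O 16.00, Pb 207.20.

190.9 g

Pure Pb(NO3)2 available = 528.8 g × 0.960 = 507.65 g.
M(Pb(NO3)2) = 207.20 + 2(14.01) + 6(16.00) = 331.22 g/mol.
M(KNO3) = 39.10 + 14.01 + 3(16.00) = 101.11 g/mol.
n(Pb(NO3)2) = 507.65 g / 331.22 g/mol = 1.5327 mol.
From the equation the Pb(NO3)2:KNO3 mole ratio is 1:2, so n(KNO3) = 1.5327 × 2/1 = 3.0653 mol.
Mass of KNO3 = 3.0653 mol × 101.11 g/mol = 309.93 g.
Actual mass collected = 309.93 g × 0.616 = 190.92 g.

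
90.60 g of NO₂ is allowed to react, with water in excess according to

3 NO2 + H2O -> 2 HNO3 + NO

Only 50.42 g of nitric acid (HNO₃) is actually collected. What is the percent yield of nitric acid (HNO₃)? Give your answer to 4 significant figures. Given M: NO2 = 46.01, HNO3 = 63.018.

60.95 %

n(NO2) = 90.600 g / 46.01 g/mol = 1.9691 mol.
From the equation the NO2:HNO3 mole ratio is 3:2, so n(HNO3) = 1.9691 × 2/3 = 1.3128 mol.
Mass of HNO3 = 1.3128 mol × 63.018 g/mol = 82.727 g.
This is the theoretical yield. Percent yield = 50.42 g / 82.727 g × 100% = 60.947%.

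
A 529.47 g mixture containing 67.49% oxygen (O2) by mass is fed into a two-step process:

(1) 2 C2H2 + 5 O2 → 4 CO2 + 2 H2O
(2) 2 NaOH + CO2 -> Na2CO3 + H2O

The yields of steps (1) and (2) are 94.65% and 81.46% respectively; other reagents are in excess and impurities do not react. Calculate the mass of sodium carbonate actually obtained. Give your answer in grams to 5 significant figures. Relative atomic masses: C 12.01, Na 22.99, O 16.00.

Pure O2 = 529.47 × 0.6749 = 357.339 g.
M(O2) = 2(16.00) = 32.00 g/mol.
M(Na2CO3) = 2(22.99) + 12.01 + 3(16.00) = 105.99 g/mol.
n(O2) = 357.339 / 32.00 = 11.1669 mol.
Step 1 (O2:CO2 = 5:4): theoretical n(CO2) = 8.93348 mol; at 94.65% yield, n(CO2) = 8.45554 mol.
Step 2 (CO2:Na2CO3 = 1:1): theoretical n(Na2CO3) = 8.45554 mol, so theoretical mass = 8.45554 × 105.99 = 896.203 g.
At 81.46% yield, actual mass of Na2CO3 = 896.203 × 0.8146 = 730.047 g.

730.05 g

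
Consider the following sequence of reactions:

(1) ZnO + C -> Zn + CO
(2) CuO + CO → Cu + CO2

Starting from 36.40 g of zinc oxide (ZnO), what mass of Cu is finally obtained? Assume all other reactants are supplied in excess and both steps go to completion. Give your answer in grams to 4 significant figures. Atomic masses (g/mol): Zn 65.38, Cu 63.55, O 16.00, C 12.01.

M(ZnO) = 65.38 + 16.00 = 81.38 g/mol.
M(Cu) = 63.55 g/mol.
n(ZnO) = 36.400 / 81.38 = 0.44728 mol.
Step 1 gives a 1:1 ratio of ZnO to CO, so n(CO) = 0.44728 mol.
In step 2 the CO:Cu ratio is 1:1, so n(Cu) = 0.44728 mol.
Mass of Cu = 0.44728 × 63.55 = 28.425 g.

28.42 g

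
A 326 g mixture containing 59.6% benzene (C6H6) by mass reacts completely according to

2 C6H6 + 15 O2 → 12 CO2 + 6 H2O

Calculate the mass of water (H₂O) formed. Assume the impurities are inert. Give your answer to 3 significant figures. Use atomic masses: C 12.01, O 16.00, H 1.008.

134 g

Mass of pure C6H6 = 326 g × 0.596 = 194.3 g.
M(C6H6) = 6(12.01) + 6(1.008) = 78.108 g/mol.
M(H2O) = 2(1.008) + 16.00 = 18.016 g/mol.
n(C6H6) = 194.3 g / 78.108 g/mol = 2.488 mol.
From the equation the C6H6:H2O mole ratio is 2:6, so n(H2O) = 2.488 × 6/2 = 7.463 mol.
Mass of H2O = 7.463 mol × 18.016 g/mol = 134.4 g.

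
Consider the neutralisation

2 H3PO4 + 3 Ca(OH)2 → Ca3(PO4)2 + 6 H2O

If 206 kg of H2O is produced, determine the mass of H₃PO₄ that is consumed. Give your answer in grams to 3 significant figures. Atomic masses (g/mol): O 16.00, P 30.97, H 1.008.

M(H2O) = 2(1.008) + 16.00 = 18.016 g/mol.
M(H3PO4) = 3(1.008) + 30.97 + 4(16.00) = 97.994 g/mol.
Convert: 206 kg = 206000 g.
n(H2O) = 206000 g / 18.016 g/mol = 11430 mol.
From the equation the H2O:H3PO4 mole ratio is 6:2, so n(H3PO4) = 11430 × 2/6 = 3811 mol.
Mass of H3PO4 = 3811 mol × 97.994 g/mol = 373500 g.

373000 g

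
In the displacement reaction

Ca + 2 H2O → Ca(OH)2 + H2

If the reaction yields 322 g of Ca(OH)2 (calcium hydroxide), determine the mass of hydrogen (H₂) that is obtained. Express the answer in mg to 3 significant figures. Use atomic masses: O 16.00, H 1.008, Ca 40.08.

M(Ca(OH)2) = 40.08 + 2(16.00) + 2(1.008) = 74.096 g/mol.
M(H2) = 2(1.008) = 2.016 g/mol.
n(Ca(OH)2) = 322.0 g / 74.096 g/mol = 4.346 mol.
From the equation the Ca(OH)2:H2 mole ratio is 1:1, so n(H2) = 4.346 × 1/1 = 4.346 mol.
Mass of H2 = 4.346 mol × 2.016 g/mol = 8.761 g.
Converting to mg: 8.761 g = 8760 mg.

8760 mg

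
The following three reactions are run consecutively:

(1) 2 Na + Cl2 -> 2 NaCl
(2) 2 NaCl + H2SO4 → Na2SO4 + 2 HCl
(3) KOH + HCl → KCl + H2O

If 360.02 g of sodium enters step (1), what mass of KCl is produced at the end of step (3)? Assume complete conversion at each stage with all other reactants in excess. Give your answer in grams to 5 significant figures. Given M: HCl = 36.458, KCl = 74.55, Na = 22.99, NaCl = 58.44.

1167.4 g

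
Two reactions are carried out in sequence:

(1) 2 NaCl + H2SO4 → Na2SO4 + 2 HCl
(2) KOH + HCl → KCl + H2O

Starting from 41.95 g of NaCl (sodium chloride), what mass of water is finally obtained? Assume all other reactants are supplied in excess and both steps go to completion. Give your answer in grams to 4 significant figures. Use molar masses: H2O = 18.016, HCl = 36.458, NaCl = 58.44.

n(NaCl) = 41.950 / 58.44 = 0.71783 mol.
Step 1 gives a 2:2 ratio of NaCl to HCl, so n(HCl) = 0.71783 mol.
In step 2 the HCl:H2O ratio is 1:1, so n(H2O) = 0.71783 mol.
Mass of H2O = 0.71783 × 18.016 = 12.932 g.

12.93 g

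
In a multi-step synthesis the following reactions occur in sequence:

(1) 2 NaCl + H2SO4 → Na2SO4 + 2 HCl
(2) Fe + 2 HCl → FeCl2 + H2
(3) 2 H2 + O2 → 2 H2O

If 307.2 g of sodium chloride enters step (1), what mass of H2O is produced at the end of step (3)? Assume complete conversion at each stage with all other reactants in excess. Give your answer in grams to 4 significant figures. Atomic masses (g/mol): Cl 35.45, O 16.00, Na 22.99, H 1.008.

47.35 g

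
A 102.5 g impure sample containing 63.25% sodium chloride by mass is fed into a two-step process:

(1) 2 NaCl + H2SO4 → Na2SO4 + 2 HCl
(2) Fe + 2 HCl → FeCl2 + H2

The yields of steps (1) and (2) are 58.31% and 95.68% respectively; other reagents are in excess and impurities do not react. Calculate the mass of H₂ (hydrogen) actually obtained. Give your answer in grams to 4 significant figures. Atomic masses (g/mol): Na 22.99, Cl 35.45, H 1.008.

0.6239 g

Pure NaCl = 102.5 × 0.6325 = 64.831 g.
M(NaCl) = 22.99 + 35.45 = 58.44 g/mol.
M(H2) = 2(1.008) = 2.016 g/mol.
n(NaCl) = 64.831 / 58.44 = 1.1094 mol.
Step 1 (NaCl:HCl = 2:2): theoretical n(HCl) = 1.1094 mol; at 58.31% yield, n(HCl) = 0.64687 mol.
Step 2 (HCl:H2 = 2:1): theoretical n(H2) = 0.32344 mol, so theoretical mass = 0.32344 × 2.016 = 0.65205 g.
At 95.68% yield, actual mass of H2 = 0.65205 × 0.9568 = 0.62388 g.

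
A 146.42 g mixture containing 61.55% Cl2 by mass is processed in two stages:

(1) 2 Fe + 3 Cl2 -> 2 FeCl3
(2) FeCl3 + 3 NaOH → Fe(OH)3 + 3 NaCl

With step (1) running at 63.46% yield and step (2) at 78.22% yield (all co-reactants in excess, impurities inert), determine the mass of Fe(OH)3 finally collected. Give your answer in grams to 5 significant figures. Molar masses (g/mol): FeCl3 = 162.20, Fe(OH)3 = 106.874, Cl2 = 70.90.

44.955 g

Pure Cl2 = 146.42 × 0.6155 = 90.1215 g.
n(Cl2) = 90.1215 / 70.90 = 1.27111 mol.
Step 1 (Cl2:FeCl3 = 3:2): theoretical n(FeCl3) = 0.847405 mol; at 63.46% yield, n(FeCl3) = 0.537763 mol.
Step 2 (FeCl3:Fe(OH)3 = 1:1): theoretical n(Fe(OH)3) = 0.537763 mol, so theoretical mass = 0.537763 × 106.874 = 57.4729 g.
At 78.22% yield, actual mass of Fe(OH)3 = 57.4729 × 0.7822 = 44.9553 g.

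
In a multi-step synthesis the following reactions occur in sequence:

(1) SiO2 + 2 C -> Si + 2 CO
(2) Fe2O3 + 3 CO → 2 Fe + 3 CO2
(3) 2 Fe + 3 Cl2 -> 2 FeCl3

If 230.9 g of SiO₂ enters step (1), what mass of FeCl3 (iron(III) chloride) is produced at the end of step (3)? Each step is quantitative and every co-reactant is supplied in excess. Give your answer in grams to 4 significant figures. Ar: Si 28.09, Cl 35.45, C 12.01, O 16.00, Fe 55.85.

M(SiO2) = 28.09 + 2(16.00) = 60.09 g/mol.
M(FeCl3) = 55.85 + 3(35.45) = 162.20 g/mol.
n(SiO2) = 230.9 / 60.09 = 3.8426 mol.
Reaction (1): SiO2→CO ratio 1:2 ⇒ n(CO) = 7.6851 mol.
Reaction (2): CO→Fe ratio 3:2 ⇒ n(Fe) = 5.1234 mol.
Reaction (3): Fe→FeCl3 ratio 2:2 ⇒ n(FeCl3) = 5.1234 mol.
Mass of FeCl3 = 5.1234 × 162.20 = 831.02 g.

831.0 g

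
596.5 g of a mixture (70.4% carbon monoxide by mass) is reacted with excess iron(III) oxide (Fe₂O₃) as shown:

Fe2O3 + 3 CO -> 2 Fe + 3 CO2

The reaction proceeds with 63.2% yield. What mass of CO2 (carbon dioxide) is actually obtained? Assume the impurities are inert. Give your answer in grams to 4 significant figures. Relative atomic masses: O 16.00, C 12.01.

417.0 g

Pure CO available = 596.5 g × 0.704 = 419.94 g.
M(CO) = 12.01 + 16.00 = 28.01 g/mol.
M(CO2) = 12.01 + 2(16.00) = 44.01 g/mol.
n(CO) = 419.94 g / 28.01 g/mol = 14.992 mol.
From the equation the CO:CO2 mole ratio is 3:3, so n(CO2) = 14.992 × 3/3 = 14.992 mol.
Mass of CO2 = 14.992 mol × 44.01 g/mol = 659.81 g.
Actual mass collected = 659.81 g × 0.632 = 417.00 g.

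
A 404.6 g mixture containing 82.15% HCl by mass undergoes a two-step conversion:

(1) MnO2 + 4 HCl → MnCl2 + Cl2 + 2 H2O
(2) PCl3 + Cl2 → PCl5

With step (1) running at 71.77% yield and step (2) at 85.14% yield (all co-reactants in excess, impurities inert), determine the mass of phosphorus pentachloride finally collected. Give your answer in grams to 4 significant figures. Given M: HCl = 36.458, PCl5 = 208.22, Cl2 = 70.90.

Pure HCl = 404.6 × 0.8215 = 332.38 g.
n(HCl) = 332.38 / 36.458 = 9.1168 mol.
Step 1 (HCl:Cl2 = 4:1): theoretical n(Cl2) = 2.2792 mol; at 71.77% yield, n(Cl2) = 1.6358 mol.
Step 2 (Cl2:PCl5 = 1:1): theoretical n(PCl5) = 1.6358 mol, so theoretical mass = 1.6358 × 208.22 = 340.60 g.
At 85.14% yield, actual mass of PCl5 = 340.60 × 0.8514 = 289.99 g.

290.0 g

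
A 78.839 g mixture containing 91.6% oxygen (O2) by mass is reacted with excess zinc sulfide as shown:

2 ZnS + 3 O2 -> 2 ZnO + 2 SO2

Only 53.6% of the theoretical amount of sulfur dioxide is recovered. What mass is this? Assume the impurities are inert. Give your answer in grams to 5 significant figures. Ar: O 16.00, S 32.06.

Pure O2 available = 78.839 g × 0.916 = 72.2165 g.
M(O2) = 2(16.00) = 32.00 g/mol.
M(SO2) = 32.06 + 2(16.00) = 64.06 g/mol.
n(O2) = 72.2165 g / 32.00 g/mol = 2.25677 mol.
From the equation the O2:SO2 mole ratio is 3:2, so n(SO2) = 2.25677 × 2/3 = 1.50451 mol.
Mass of SO2 = 1.50451 mol × 64.06 g/mol = 96.3790 g.
Actual mass collected = 96.3790 g × 0.536 = 51.6591 g.

51.659 g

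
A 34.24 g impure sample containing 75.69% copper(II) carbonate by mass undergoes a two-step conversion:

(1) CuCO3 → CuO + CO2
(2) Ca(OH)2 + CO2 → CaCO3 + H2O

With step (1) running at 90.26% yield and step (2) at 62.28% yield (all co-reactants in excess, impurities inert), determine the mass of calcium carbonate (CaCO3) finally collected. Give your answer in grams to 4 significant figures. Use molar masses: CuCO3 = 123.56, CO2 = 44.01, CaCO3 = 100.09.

Pure CuCO3 = 34.24 × 0.7569 = 25.916 g.
n(CuCO3) = 25.916 / 123.56 = 0.20975 mol.
Step 1 (CuCO3:CO2 = 1:1): theoretical n(CO2) = 0.20975 mol; at 90.26% yield, n(CO2) = 0.18932 mol.
Step 2 (CO2:CaCO3 = 1:1): theoretical n(CaCO3) = 0.18932 mol, so theoretical mass = 0.18932 × 100.09 = 18.949 g.
At 62.28% yield, actual mass of CaCO3 = 18.949 × 0.6228 = 11.801 g.

11.80 g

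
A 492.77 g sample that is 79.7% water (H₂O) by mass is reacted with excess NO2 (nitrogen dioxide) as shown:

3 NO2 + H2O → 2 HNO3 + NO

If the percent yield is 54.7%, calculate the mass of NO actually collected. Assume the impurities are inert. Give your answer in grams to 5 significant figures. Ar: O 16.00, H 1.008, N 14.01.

357.85 g

Pure H2O available = 492.77 g × 0.797 = 392.738 g.
M(H2O) = 2(1.008) + 16.00 = 18.016 g/mol.
M(NO) = 14.01 + 16.00 = 30.01 g/mol.
n(H2O) = 392.738 g / 18.016 g/mol = 21.7994 mol.
From the equation the H2O:NO mole ratio is 1:1, so n(NO) = 21.7994 × 1/1 = 21.7994 mol.
Mass of NO = 21.7994 mol × 30.01 g/mol = 654.199 g.
Actual mass collected = 654.199 g × 0.547 = 357.847 g.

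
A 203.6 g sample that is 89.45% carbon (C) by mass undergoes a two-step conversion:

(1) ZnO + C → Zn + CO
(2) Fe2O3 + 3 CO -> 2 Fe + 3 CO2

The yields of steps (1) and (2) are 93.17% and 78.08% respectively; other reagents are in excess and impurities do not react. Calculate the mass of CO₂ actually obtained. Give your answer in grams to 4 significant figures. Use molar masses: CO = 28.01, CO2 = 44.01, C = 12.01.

Pure C = 203.6 × 0.8945 = 182.12 g.
n(C) = 182.12 / 12.01 = 15.164 mol.
Step 1 (C:CO = 1:1): theoretical n(CO) = 15.164 mol; at 93.17% yield, n(CO) = 14.128 mol.
Step 2 (CO:CO2 = 3:3): theoretical n(CO2) = 14.128 mol, so theoretical mass = 14.128 × 44.01 = 621.79 g.
At 78.08% yield, actual mass of CO2 = 621.79 × 0.7808 = 485.49 g.

485.5 g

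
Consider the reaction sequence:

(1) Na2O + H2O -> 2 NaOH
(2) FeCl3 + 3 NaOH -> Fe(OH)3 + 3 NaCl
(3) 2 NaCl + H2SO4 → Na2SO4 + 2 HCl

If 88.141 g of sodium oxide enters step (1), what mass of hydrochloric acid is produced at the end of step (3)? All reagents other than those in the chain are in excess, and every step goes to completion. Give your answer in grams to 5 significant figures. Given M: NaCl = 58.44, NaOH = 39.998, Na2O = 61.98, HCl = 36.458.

103.69 g

n(Na2O) = 88.141 / 61.98 = 1.42209 mol.
Reaction (1): Na2O→NaOH ratio 1:2 ⇒ n(NaOH) = 2.84418 mol.
Reaction (2): NaOH→NaCl ratio 3:3 ⇒ n(NaCl) = 2.84418 mol.
Reaction (3): NaCl→HCl ratio 2:2 ⇒ n(HCl) = 2.84418 mol.
Mass of HCl = 2.84418 × 36.458 = 103.693 g.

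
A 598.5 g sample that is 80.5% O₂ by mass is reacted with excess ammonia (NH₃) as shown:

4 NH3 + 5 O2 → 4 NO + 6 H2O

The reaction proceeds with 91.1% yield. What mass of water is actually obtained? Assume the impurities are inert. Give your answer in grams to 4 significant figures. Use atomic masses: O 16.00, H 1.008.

Pure O2 available = 598.5 g × 0.805 = 481.79 g.
M(O2) = 2(16.00) = 32.00 g/mol.
M(H2O) = 2(1.008) + 16.00 = 18.016 g/mol.
n(O2) = 481.79 g / 32.00 g/mol = 15.056 mol.
From the equation the O2:H2O mole ratio is 5:6, so n(H2O) = 15.056 × 6/5 = 18.067 mol.
Mass of H2O = 18.067 mol × 18.016 g/mol = 325.50 g.
Actual mass collected = 325.50 g × 0.911 = 296.53 g.

296.5 g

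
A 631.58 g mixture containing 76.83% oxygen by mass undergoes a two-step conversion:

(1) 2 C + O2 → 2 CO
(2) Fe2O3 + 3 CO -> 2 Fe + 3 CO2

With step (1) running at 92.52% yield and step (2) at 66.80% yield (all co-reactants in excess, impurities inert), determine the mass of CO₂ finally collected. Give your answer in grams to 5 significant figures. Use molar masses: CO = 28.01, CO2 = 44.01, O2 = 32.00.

824.90 g

Pure O2 = 631.58 × 0.7683 = 485.243 g.
n(O2) = 485.243 / 32.00 = 15.1638 mol.
Step 1 (O2:CO = 1:2): theoretical n(CO) = 30.3277 mol; at 92.52% yield, n(CO) = 28.0592 mol.
Step 2 (CO:CO2 = 3:3): theoretical n(CO2) = 28.0592 mol, so theoretical mass = 28.0592 × 44.01 = 1234.88 g.
At 66.80% yield, actual mass of CO2 = 1234.88 × 0.6680 = 824.903 g.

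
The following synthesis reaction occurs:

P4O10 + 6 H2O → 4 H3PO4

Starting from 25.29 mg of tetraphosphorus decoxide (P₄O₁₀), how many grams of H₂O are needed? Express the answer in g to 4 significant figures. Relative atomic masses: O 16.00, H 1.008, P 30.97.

M(P4O10) = 4(30.97) + 10(16.00) = 283.88 g/mol.
M(H2O) = 2(1.008) + 16.00 = 18.016 g/mol.
Convert: 25.29 mg = 0.025290 g.
n(P4O10) = 0.025290 g / 283.88 g/mol = 8.9087 × 10^-5 mol.
From the equation the P4O10:H2O mole ratio is 1:6, so n(H2O) = 8.9087 × 10^-5 × 6/1 = 0.00053452 mol.
Mass of H2O = 0.00053452 mol × 18.016 g/mol = 0.0096299 g.

0.009630 g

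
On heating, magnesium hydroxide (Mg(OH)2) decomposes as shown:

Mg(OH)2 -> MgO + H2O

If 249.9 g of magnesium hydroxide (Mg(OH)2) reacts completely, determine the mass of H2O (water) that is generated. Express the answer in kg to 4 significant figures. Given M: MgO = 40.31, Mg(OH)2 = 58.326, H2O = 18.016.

0.07719 kg

n(Mg(OH)2) = 249.90 g / 58.326 g/mol = 4.2845 mol.
From the equation the Mg(OH)2:H2O mole ratio is 1:1, so n(H2O) = 4.2845 × 1/1 = 4.2845 mol.
Mass of H2O = 4.2845 mol × 18.016 g/mol = 77.190 g.
Converting to kg: 77.190 g = 0.07719 kg.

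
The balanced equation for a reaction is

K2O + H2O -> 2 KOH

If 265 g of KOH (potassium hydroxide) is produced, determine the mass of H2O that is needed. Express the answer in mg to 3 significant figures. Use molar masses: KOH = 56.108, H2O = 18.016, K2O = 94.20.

42500 mg

n(KOH) = 265.0 g / 56.108 g/mol = 4.723 mol.
From the equation the KOH:H2O mole ratio is 2:1, so n(H2O) = 4.723 × 1/2 = 2.362 mol.
Mass of H2O = 2.362 mol × 18.016 g/mol = 42.55 g.
Converting to mg: 42.55 g = 42500 mg.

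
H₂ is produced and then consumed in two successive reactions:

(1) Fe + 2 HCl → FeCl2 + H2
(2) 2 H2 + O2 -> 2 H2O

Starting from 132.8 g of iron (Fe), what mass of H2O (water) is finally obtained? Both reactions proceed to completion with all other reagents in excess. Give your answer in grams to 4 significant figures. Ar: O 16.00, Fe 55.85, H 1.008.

42.84 g

M(Fe) = 55.85 g/mol.
M(H2O) = 2(1.008) + 16.00 = 18.016 g/mol.
n(Fe) = 132.80 / 55.85 = 2.3778 mol.
Step 1 gives a 1:1 ratio of Fe to H2, so n(H2) = 2.3778 mol.
In step 2 the H2:H2O ratio is 2:2, so n(H2O) = 2.3778 mol.
Mass of H2O = 2.3778 × 18.016 = 42.838 g.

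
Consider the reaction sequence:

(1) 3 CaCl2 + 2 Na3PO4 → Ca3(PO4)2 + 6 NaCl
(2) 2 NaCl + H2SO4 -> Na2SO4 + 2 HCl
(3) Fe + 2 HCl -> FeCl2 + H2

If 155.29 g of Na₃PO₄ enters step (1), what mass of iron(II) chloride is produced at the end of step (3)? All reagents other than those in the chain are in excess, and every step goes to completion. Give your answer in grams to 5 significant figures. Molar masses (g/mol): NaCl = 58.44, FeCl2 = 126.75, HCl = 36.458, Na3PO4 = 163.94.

n(Na3PO4) = 155.29 / 163.94 = 0.947237 mol.
Reaction (1): Na3PO4→NaCl ratio 2:6 ⇒ n(NaCl) = 2.84171 mol.
Reaction (2): NaCl→HCl ratio 2:2 ⇒ n(HCl) = 2.84171 mol.
Reaction (3): HCl→FeCl2 ratio 2:1 ⇒ n(FeCl2) = 1.42086 mol.
Mass of FeCl2 = 1.42086 × 126.75 = 180.093 g.

180.09 g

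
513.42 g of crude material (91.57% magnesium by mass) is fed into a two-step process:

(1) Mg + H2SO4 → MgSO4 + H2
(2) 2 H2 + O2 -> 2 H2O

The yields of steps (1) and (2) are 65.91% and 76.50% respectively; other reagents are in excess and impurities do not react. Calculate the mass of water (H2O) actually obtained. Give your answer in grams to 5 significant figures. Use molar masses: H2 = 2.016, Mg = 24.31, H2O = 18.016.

Pure Mg = 513.42 × 0.9157 = 470.139 g.
n(Mg) = 470.139 / 24.31 = 19.3393 mol.
Step 1 (Mg:H2 = 1:1): theoretical n(H2) = 19.3393 mol; at 65.91% yield, n(H2) = 12.7465 mol.
Step 2 (H2:H2O = 2:2): theoretical n(H2O) = 12.7465 mol, so theoretical mass = 12.7465 × 18.016 = 229.642 g.
At 76.50% yield, actual mass of H2O = 229.642 × 0.7650 = 175.676 g.

175.68 g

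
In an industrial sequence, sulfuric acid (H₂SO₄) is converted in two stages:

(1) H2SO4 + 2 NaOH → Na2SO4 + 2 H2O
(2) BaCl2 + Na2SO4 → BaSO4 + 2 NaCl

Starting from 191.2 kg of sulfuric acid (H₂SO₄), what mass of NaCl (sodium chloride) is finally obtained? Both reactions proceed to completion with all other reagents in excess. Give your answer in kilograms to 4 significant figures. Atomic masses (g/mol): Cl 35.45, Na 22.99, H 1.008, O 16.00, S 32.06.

M(H2SO4) = 2(1.008) + 32.06 + 4(16.00) = 98.076 g/mol.
M(NaCl) = 22.99 + 35.45 = 58.44 g/mol.
191.2 kg = 191200 g.
n(H2SO4) = 191200 / 98.076 = 1949.5 mol.
Step 1 gives a 1:1 ratio of H2SO4 to Na2SO4, so n(Na2SO4) = 1949.5 mol.
In step 2 the Na2SO4:NaCl ratio is 1:2, so n(NaCl) = 3899.0 mol.
Mass of NaCl = 3899.0 × 58.44 = 227860 g = 227.9 kg.

227.9 kg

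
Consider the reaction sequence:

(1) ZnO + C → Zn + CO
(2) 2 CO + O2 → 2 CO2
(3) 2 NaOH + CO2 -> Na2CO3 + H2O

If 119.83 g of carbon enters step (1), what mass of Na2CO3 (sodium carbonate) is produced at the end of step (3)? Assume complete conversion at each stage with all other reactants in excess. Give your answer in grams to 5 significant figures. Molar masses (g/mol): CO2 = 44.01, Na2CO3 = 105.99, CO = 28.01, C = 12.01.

n(C) = 119.83 / 12.01 = 9.97752 mol.
Reaction (1): C→CO ratio 1:1 ⇒ n(CO) = 9.97752 mol.
Reaction (2): CO→CO2 ratio 2:2 ⇒ n(CO2) = 9.97752 mol.
Reaction (3): CO2→Na2CO3 ratio 1:1 ⇒ n(Na2CO3) = 9.97752 mol.
Mass of Na2CO3 = 9.97752 × 105.99 = 1057.52 g.

1057.5 g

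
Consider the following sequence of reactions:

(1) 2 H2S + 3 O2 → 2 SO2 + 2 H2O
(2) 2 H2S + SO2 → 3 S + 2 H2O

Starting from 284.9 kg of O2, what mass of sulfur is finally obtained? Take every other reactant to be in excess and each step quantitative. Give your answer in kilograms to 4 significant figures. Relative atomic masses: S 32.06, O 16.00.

570.9 kg

M(O2) = 2(16.00) = 32.00 g/mol.
M(S) = 32.06 g/mol.
284.9 kg = 284900 g.
n(O2) = 284900 / 32.00 = 8903.1 mol.
Step 1 gives a 3:2 ratio of O2 to SO2, so n(SO2) = 5935.4 mol.
In step 2 the SO2:S ratio is 1:3, so n(S) = 17806 mol.
Mass of S = 17806 × 32.06 = 570870 g = 570.9 kg.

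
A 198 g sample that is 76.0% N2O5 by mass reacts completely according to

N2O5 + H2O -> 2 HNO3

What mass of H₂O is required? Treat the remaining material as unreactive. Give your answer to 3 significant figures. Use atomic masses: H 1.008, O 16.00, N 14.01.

25.1 g

Mass of pure N2O5 = 198 g × 0.760 = 150.5 g.
M(N2O5) = 2(14.01) + 5(16.00) = 108.02 g/mol.
M(H2O) = 2(1.008) + 16.00 = 18.016 g/mol.
n(N2O5) = 150.5 g / 108.02 g/mol = 1.393 mol.
From the equation the N2O5:H2O mole ratio is 1:1, so n(H2O) = 1.393 × 1/1 = 1.393 mol.
Mass of H2O = 1.393 mol × 18.016 g/mol = 25.10 g.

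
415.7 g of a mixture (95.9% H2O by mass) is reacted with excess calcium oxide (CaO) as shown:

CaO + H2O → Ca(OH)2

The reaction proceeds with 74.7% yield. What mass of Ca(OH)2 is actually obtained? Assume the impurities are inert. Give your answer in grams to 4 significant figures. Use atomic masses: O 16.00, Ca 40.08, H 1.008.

Pure H2O available = 415.7 g × 0.959 = 398.66 g.
M(H2O) = 2(1.008) + 16.00 = 18.016 g/mol.
M(Ca(OH)2) = 40.08 + 2(16.00) + 2(1.008) = 74.096 g/mol.
n(H2O) = 398.66 g / 18.016 g/mol = 22.128 mol.
From the equation the H2O:Ca(OH)2 mole ratio is 1:1, so n(Ca(OH)2) = 22.128 × 1/1 = 22.128 mol.
Mass of Ca(OH)2 = 22.128 mol × 74.096 g/mol = 1639.6 g.
Actual mass collected = 1639.6 g × 0.747 = 1224.8 g.

1225 g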